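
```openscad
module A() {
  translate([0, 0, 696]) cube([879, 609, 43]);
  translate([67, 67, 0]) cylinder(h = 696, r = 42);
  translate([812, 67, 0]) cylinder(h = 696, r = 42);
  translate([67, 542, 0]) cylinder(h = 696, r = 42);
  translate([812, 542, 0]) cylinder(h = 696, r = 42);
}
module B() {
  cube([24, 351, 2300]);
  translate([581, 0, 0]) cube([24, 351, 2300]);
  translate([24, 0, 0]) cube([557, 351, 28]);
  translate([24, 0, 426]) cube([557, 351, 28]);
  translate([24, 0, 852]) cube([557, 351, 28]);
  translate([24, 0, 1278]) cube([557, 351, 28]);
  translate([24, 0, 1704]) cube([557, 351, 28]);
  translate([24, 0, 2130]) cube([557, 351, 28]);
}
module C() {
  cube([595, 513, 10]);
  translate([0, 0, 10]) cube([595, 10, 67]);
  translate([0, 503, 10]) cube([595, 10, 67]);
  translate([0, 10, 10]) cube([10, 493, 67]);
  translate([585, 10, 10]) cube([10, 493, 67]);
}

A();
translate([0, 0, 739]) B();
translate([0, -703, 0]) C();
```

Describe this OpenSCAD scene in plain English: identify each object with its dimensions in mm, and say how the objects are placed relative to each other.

A is a table with a 879×609 mm rectangular top, 43 mm thick, top surface at z = 739 mm, supported by four round legs of 84 mm diameter, each leg's bounding box inset 25 mm from the nearest pair of top edges, running from the floor.

B is a bookshelf 605 mm wide overall, 351 mm deep and 2300 mm tall. The two sides are 24 mm thick vertical panels. 6 horizontal shelves of 28 mm thickness span between the inner faces of the sides; the lowest shelf sits on the floor and shelves are stacked with a clear vertical gap of 398 mm between each pair.

C is an open storage box with external size 595×513×77 mm and wall thickness 10 mm (the base is also 10 mm thick). The base covers the whole footprint; the four walls stand on the base, with the y-facing walls full-width and the x-facing walls fitting between their inner faces.

The bookshelf is on top of the table. The open box is on the floor beside the table on its −y side.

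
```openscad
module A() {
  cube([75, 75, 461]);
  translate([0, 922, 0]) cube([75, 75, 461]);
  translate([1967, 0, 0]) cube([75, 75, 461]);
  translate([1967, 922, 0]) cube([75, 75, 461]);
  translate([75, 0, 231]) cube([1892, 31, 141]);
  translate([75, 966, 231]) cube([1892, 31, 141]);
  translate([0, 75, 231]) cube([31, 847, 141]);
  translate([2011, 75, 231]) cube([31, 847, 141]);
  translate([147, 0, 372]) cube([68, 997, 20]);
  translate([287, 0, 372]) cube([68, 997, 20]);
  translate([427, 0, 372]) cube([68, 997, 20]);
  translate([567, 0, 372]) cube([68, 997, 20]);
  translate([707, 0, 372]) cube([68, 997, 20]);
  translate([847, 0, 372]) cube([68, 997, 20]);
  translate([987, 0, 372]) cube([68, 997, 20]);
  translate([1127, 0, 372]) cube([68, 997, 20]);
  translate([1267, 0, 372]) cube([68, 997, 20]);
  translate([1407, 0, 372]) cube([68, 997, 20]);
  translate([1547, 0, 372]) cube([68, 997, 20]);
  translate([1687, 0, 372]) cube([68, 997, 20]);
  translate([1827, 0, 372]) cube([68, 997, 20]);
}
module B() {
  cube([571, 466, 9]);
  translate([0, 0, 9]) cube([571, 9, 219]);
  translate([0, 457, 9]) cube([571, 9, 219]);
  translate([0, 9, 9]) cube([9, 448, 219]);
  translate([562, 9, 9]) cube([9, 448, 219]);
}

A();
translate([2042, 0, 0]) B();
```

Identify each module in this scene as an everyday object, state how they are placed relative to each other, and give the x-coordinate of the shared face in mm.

A is a bed frame. B is an open box. The open box is against the bed frame's +x side, with their −y faces flush. The x-coordinate of the shared face is 2042 mm.

The bed frame's +x face and the open box's −x face are both at x = 2042 mm.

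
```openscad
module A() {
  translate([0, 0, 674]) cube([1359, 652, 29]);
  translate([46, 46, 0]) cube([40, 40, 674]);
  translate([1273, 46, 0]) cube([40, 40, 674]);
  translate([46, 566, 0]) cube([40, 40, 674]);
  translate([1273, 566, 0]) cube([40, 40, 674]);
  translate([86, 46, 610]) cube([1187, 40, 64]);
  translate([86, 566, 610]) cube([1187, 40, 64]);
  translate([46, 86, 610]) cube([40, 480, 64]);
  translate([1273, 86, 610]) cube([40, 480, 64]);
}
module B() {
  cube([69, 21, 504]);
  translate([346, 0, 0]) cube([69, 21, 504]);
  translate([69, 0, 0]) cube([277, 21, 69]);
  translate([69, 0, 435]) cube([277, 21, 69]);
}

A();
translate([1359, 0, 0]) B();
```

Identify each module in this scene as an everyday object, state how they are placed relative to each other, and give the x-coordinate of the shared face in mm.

A is a table. B is a picture frame. The picture frame is against the table's +x side, with their −y faces flush. The x-coordinate of the shared face is 1359 mm.

The table's +x face and the picture frame's −x face are both at x = 1359 mm.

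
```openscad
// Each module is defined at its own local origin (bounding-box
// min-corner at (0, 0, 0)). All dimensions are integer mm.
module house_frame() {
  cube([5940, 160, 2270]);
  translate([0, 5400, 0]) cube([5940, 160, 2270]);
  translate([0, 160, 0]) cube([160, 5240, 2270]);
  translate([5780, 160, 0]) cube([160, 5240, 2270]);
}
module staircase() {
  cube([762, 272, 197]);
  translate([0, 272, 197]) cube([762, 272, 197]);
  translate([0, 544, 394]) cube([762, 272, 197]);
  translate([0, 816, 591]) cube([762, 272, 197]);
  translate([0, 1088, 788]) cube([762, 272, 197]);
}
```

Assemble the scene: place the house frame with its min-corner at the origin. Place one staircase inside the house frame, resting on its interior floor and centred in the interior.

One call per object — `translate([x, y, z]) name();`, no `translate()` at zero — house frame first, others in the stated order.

house_frame();
translate([2589, 2100, 0]) staircase();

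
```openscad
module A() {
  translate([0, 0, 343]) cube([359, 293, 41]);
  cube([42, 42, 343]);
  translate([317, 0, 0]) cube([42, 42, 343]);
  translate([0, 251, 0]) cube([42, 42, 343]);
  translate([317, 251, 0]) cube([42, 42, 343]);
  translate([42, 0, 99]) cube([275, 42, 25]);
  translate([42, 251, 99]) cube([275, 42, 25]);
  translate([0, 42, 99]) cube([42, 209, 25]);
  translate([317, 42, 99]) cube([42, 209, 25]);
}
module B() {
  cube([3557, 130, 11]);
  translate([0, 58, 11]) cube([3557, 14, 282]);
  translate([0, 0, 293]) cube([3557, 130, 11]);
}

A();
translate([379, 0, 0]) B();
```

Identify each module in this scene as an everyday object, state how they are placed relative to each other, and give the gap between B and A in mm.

The I-beam's nearest face is 20 mm from the stool's +x face.

A is a stool. B is an I-beam. The I-beam is on the floor beside the stool on its +x side. The gap between the I-beam and the stool is 20 mm.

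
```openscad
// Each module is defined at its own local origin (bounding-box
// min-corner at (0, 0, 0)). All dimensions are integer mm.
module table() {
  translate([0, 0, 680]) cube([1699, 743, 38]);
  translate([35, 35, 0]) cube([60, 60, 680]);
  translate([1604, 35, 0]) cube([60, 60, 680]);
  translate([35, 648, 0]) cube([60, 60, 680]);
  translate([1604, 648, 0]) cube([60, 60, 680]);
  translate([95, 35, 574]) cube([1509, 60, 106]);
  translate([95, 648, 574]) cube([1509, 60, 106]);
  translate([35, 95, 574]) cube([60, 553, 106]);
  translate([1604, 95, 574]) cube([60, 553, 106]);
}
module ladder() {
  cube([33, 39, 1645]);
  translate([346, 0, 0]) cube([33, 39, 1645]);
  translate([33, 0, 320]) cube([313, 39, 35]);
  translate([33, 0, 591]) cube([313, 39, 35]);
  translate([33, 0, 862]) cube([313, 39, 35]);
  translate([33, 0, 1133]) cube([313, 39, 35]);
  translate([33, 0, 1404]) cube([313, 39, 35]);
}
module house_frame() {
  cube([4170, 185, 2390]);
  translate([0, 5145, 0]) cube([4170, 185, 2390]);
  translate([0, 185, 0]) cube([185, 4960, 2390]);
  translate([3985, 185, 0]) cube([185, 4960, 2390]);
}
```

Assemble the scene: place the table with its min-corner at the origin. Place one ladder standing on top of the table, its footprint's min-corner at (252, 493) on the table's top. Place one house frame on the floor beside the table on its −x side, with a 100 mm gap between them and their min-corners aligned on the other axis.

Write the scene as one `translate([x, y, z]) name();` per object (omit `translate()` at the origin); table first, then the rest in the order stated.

table();
translate([252, 493, 718]) ladder();
translate([-4270, 0, 0]) house_frame();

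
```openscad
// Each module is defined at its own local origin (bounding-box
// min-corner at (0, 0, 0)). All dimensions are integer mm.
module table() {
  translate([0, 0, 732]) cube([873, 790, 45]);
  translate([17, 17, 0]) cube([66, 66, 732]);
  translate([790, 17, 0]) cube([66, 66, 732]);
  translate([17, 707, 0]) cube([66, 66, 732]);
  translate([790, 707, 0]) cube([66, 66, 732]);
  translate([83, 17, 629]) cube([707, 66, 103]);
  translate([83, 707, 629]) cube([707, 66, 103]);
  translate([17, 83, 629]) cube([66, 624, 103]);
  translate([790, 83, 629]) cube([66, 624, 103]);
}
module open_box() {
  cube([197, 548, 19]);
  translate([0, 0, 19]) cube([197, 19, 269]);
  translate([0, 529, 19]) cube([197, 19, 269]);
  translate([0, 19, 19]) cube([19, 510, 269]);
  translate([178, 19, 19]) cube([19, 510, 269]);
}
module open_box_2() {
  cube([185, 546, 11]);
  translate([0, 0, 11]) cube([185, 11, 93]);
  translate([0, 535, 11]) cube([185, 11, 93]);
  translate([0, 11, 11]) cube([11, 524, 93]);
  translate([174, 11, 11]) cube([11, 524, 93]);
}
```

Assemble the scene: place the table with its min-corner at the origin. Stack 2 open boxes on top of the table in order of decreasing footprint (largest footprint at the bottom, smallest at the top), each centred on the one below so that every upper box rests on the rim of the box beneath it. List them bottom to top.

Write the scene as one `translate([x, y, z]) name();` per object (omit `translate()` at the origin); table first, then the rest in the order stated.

table();
translate([338, 121, 777]) open_box();
translate([344, 122, 1065]) open_box_2();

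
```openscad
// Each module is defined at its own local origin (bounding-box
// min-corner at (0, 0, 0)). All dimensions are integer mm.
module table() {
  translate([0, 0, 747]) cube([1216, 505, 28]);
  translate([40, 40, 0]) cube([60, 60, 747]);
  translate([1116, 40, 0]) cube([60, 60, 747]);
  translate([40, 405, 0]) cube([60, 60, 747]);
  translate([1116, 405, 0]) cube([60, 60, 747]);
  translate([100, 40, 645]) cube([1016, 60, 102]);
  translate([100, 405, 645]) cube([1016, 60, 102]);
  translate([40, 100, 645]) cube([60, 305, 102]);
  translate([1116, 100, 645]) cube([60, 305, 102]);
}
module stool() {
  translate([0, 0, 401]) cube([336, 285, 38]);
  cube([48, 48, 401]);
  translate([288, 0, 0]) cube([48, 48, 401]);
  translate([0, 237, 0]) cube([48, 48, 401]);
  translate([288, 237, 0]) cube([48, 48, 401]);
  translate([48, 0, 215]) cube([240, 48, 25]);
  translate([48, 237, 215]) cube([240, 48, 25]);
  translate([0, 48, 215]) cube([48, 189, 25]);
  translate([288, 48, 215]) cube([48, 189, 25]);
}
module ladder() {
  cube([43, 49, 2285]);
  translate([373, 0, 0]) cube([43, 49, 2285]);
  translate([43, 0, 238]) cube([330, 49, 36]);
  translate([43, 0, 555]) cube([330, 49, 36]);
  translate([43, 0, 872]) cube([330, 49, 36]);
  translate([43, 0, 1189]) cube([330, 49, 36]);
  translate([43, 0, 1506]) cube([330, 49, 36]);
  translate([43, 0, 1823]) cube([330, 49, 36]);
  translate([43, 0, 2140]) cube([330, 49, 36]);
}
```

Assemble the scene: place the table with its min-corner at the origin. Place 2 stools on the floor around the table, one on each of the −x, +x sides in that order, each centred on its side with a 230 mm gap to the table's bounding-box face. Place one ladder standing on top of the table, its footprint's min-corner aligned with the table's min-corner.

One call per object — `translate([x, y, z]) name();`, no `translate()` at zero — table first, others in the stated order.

table();
translate([-566, 110, 0]) stool();
translate([1446, 110, 0]) stool();
translate([0, 0, 775]) ladder();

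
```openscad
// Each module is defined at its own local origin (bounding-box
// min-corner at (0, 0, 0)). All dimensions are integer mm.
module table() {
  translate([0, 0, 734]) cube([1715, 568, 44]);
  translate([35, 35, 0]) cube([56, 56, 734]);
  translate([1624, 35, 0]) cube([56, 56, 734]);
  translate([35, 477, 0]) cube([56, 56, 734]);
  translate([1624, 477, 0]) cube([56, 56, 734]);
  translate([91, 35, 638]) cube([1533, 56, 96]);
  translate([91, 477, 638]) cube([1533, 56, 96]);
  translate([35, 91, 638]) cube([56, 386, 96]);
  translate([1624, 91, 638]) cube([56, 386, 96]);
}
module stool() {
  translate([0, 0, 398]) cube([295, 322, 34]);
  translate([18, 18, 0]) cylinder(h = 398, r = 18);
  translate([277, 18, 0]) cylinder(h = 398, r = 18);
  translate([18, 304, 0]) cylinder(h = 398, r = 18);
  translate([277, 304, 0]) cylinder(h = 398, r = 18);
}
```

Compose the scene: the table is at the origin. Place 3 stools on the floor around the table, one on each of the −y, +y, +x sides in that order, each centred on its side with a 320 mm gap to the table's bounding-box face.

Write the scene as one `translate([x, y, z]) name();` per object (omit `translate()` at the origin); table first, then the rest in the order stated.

table();
translate([710, -642, 0]) stool();
translate([710, 888, 0]) stool();
translate([2035, 123, 0]) stool();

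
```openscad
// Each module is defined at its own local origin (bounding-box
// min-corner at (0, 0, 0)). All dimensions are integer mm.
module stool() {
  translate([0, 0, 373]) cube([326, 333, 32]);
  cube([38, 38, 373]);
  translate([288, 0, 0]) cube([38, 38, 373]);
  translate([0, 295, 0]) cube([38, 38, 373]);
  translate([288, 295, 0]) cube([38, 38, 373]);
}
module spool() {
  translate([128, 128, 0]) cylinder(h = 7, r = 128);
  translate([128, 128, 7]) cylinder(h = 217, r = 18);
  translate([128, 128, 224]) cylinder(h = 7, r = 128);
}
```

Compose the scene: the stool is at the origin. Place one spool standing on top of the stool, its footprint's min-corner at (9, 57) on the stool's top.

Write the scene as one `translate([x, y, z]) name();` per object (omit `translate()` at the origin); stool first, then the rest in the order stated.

stool();
translate([9, 57, 405]) spool();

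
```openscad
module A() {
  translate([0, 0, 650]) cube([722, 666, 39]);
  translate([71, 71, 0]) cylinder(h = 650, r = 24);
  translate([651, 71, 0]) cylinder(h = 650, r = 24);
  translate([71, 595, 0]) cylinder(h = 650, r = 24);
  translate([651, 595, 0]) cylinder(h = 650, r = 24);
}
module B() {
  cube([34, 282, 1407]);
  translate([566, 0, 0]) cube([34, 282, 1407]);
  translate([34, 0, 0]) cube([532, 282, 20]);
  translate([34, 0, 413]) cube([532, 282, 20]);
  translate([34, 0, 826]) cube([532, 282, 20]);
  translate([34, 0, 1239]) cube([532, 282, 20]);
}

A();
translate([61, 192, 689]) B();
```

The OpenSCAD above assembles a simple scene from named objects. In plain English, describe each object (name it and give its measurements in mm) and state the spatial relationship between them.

A is a rectangular dining table. The top is 722×666×39 mm with its upper surface at z = 689 mm. It stands on four round legs of 48 mm diameter, each leg's bounding box inset 47 mm from the nearest pair of top edges, running from the floor to the underside of the top.

B is a bookshelf 600 mm wide overall, 282 mm deep and 1407 mm tall. The two sides are 34 mm thick vertical panels. 4 horizontal shelves of 20 mm thickness span between the inner faces of the sides; the lowest shelf sits on the floor and shelves are stacked with a clear vertical gap of 393 mm between each pair.

The bookshelf is on top of the table, centred.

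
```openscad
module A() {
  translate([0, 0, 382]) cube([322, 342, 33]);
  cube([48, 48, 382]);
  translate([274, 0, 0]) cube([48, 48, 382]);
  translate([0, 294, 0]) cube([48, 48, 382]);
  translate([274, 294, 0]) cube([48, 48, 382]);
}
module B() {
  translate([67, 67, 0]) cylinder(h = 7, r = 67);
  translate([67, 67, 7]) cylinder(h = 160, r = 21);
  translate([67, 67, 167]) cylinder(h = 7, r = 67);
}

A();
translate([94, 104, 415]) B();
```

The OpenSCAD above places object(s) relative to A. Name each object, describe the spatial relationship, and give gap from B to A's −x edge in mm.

A is a stool. B is a spool. The spool is on top of the stool, centred. The gap from the spool to the stool's −x edge is 94 mm.

The spool's min-x is at 94; the stool's min-x is 0; gap = 94 mm.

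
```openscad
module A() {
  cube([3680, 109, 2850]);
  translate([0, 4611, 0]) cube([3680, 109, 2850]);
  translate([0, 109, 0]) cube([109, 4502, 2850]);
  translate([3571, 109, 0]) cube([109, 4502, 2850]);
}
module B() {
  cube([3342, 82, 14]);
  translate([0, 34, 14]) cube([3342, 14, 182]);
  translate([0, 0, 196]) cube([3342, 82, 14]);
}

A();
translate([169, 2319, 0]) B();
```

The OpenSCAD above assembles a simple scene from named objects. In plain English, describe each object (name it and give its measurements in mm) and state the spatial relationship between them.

A is a box-shaped house frame (walls only): outside footprint 3680×4720 mm, wall height 2850 mm, wall thickness 109 mm. The two y-facing walls run the full x-width; the two x-facing walls fit between the inner faces of the y-facing walls.

B is an I-beam lying along x, 3342 mm long. Overall section height 210 mm. Two flanges 82 mm wide (y) and 14 mm thick, one on the floor and one at the top; a web 14 mm thick runs between them, centred on the flange width.

The I-beam sits inside the house frame, centred.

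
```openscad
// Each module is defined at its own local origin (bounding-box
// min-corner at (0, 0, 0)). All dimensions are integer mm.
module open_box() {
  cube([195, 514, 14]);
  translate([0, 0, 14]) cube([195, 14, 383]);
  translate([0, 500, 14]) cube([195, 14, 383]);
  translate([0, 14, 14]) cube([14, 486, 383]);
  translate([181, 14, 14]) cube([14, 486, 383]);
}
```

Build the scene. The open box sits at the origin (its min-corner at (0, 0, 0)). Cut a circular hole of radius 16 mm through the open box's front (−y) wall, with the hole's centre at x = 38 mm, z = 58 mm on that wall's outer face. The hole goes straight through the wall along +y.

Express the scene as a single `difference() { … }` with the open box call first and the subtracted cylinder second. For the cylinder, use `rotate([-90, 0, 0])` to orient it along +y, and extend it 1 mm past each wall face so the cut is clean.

difference() {
  open_box();
  translate([38, -1, 58]) rotate([-90, 0, 0]) cylinder(h = 16, r = 16);
}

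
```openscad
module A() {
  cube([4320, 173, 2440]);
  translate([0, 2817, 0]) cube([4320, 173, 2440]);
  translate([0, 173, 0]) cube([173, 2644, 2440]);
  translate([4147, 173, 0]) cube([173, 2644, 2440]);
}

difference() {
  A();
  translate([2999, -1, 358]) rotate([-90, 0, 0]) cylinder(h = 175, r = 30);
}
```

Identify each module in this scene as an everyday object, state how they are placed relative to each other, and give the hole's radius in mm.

The subtracted cylinder has r = 30 mm.

A is a house frame. The house frame has a circular hole through its front wall. The hole's radius is 30 mm.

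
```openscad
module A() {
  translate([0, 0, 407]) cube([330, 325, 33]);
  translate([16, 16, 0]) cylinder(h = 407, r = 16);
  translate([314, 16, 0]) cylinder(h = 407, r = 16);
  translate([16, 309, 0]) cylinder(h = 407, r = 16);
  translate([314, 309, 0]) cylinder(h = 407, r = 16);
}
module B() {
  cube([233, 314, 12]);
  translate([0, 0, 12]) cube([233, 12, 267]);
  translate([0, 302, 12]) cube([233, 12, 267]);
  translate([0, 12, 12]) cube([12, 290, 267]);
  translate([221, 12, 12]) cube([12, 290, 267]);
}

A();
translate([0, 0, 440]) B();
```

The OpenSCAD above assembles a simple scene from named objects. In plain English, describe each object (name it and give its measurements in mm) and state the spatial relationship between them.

A is a four-legged stool. The seat is 330×325 mm, 33 mm thick, top at z = 440 mm. It stands on four round legs, each 32 mm in diameter, from z = 0 to the seat underside, each leg's axis is inset half a diameter from the nearest pair of seat edges (so the leg's bounding box is flush with the corner).

B is an open storage box with external size 233×314×279 mm and wall thickness 12 mm (the base is also 12 mm thick). The base covers the whole footprint; the four walls stand on the base, with the y-facing walls full-width and the x-facing walls fitting between their inner faces.

The open box is on top of the stool.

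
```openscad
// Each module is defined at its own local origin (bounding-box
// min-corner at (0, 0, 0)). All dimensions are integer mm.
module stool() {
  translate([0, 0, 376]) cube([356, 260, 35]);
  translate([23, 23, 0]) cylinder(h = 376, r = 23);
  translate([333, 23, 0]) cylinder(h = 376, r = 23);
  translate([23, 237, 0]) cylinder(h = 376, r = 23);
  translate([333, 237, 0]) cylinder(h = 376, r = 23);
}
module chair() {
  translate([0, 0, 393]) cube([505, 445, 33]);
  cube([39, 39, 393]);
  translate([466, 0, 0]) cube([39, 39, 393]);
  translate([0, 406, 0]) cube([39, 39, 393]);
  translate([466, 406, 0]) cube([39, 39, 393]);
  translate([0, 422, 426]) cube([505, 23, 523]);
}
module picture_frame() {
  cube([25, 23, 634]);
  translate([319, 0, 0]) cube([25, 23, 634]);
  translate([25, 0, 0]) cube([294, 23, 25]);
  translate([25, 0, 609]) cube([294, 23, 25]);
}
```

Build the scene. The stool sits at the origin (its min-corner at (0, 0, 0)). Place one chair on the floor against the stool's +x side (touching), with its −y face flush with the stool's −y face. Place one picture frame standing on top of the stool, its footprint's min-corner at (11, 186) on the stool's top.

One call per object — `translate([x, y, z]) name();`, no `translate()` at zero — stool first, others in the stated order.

stool();
translate([356, 0, 0]) chair();
translate([11, 186, 411]) picture_frame();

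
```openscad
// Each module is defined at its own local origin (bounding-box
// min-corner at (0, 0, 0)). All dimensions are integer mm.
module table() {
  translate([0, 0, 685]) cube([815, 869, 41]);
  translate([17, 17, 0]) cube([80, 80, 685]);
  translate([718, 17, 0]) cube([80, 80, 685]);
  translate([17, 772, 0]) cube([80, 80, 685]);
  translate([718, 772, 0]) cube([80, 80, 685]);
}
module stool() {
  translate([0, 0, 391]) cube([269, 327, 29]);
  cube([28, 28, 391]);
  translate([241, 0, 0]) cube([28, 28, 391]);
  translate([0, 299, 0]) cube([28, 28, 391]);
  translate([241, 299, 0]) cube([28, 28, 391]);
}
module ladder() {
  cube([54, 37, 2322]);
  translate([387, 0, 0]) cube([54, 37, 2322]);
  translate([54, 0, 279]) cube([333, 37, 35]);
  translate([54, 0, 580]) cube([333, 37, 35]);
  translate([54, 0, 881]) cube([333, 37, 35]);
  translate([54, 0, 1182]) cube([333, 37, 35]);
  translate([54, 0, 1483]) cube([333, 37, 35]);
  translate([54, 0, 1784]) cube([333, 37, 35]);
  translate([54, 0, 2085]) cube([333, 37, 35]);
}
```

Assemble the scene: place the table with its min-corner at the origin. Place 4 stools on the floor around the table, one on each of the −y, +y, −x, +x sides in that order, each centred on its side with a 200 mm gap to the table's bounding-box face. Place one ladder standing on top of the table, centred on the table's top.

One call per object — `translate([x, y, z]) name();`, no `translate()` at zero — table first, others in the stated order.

table();
translate([273, -527, 0]) stool();
translate([273, 1069, 0]) stool();
translate([-469, 271, 0]) stool();
translate([1015, 271, 0]) stool();
translate([187, 416, 726]) ladder();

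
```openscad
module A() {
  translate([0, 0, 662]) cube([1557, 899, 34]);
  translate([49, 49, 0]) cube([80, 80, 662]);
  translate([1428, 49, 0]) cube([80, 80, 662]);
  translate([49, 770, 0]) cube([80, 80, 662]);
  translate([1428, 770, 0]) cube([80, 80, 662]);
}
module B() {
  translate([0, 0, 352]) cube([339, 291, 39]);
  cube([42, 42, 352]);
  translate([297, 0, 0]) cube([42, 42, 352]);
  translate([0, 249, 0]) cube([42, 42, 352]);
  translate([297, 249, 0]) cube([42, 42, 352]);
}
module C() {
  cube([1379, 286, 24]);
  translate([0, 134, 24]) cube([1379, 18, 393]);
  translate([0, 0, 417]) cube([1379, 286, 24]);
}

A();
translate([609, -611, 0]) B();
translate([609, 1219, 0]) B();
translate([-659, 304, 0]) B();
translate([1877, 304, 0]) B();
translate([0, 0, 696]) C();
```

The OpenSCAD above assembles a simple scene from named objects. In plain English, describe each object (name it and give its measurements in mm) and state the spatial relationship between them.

A is a table: top 1557 mm (x) × 899 mm (y), 34 mm thick, upper face at z = 696 mm, on four 80×80 mm square legs, each inset 49 mm from the nearest pair of top edges, running from z = 0 to the bottom of the top.

B is a four-legged stool. The seat is a 339×291×39 mm slab whose top surface is at z = 391 mm; four square legs, each 42×42 mm in cross-section, run from the floor (z = 0) to the underside of the seat, each flush with a corner of the seat.

C is an I-beam lying along x, 1379 mm long. Overall section height 441 mm. Two flanges 286 mm wide (y) and 24 mm thick, one on the floor and one at the top; a web 18 mm thick runs between them, centred on the flange width.

Four stools sit around the table at the −y, +y, −x, +x sides. The I-beam is on top of the table.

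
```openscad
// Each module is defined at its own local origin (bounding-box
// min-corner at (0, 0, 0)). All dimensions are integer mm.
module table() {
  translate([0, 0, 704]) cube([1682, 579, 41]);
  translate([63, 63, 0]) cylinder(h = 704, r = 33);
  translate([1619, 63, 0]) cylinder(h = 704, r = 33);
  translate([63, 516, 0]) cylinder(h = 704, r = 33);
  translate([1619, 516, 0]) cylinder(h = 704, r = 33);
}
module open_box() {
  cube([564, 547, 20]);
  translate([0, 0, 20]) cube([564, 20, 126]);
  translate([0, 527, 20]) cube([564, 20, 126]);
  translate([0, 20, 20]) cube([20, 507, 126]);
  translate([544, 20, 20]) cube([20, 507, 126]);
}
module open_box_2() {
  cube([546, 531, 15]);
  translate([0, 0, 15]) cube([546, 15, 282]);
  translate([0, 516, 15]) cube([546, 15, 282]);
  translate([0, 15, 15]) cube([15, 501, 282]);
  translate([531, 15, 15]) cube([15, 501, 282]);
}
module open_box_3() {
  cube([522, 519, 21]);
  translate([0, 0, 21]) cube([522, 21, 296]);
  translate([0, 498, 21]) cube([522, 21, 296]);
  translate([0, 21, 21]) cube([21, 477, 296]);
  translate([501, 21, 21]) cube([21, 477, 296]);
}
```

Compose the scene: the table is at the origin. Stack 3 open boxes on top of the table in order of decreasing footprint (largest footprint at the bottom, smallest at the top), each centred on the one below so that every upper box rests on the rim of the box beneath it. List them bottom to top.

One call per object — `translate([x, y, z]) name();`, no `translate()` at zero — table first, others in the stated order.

table();
translate([559, 16, 745]) open_box();
translate([568, 24, 891]) open_box_2();
translate([580, 30, 1188]) open_box_3();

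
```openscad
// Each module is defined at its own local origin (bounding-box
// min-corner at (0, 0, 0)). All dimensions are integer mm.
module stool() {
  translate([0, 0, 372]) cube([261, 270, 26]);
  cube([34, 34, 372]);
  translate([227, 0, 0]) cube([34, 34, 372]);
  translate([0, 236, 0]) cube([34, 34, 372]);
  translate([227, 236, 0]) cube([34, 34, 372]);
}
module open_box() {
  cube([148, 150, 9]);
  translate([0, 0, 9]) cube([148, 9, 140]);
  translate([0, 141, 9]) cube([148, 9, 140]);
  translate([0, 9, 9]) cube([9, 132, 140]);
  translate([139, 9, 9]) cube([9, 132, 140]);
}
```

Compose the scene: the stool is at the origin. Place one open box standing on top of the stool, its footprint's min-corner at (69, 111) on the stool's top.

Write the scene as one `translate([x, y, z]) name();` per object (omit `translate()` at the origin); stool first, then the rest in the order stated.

stool();
translate([69, 111, 398]) open_box();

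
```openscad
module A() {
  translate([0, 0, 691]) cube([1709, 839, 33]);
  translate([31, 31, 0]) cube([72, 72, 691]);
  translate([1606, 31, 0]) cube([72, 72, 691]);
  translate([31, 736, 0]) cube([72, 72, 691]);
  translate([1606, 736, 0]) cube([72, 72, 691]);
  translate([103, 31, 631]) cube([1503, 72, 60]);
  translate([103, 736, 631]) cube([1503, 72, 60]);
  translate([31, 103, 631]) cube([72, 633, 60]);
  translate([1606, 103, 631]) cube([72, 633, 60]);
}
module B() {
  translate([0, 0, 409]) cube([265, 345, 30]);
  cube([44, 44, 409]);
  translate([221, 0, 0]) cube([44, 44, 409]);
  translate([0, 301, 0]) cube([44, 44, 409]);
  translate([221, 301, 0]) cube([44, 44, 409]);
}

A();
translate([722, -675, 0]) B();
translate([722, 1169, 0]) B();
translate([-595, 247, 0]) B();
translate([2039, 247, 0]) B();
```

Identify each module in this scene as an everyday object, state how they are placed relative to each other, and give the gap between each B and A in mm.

A is a table. B is a stool. Four stools sit around the table at the −y, +y, −x, +x sides. The gap between each stool and the table is 330 mm.

Each stool's nearest face is 330 mm from the table's bounding box.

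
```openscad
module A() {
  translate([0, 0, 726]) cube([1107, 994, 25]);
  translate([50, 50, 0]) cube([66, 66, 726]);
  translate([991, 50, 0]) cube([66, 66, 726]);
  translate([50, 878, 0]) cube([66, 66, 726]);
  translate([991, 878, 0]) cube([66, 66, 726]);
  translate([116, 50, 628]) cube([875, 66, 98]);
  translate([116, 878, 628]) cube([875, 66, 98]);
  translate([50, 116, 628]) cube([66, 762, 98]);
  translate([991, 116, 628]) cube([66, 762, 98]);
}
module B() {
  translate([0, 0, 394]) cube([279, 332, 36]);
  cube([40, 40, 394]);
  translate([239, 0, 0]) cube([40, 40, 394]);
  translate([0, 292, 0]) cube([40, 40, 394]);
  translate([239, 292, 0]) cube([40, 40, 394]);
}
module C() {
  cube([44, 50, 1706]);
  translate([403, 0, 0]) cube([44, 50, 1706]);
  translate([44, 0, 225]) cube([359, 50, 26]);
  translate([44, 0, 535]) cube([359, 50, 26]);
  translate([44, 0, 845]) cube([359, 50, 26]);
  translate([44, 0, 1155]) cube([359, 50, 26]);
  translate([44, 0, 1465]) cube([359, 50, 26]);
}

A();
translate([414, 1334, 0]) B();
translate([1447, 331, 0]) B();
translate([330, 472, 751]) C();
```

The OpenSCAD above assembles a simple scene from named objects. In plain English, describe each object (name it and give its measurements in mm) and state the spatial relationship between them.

A is a rectangular dining table. The top is 1107×994×25 mm with its upper surface at z = 751 mm. It stands on four 66×66 mm square legs, each inset 50 mm from the nearest pair of top edges, running from the floor to the underside of the top. Four apron rails, 66 mm thick and 98 mm tall, run between adjacent legs with their top edges flush with the underside of the top and their outer faces flush with the legs' outer faces.

B is a simple wooden stool: a rectangular seat 279 mm (x) by 332 mm (y), 36 mm thick, top face at z = 430 mm, on four square legs, each 40×40 mm in cross-section. The legs rest on z = 0, each flush with a corner of the seat.

C is a straight ladder. Two 44×50 mm vertical rails, 1706 mm tall, stand 447 mm apart (outside-to-outside) with their front faces coplanar on the −y side. 5 rungs, each 50 mm deep and 26 mm tall, span between the inner faces of the rails, front faces flush with the rails. The lowest rung's underside is at z = 225 mm and rungs are spaced 310 mm apart (underside to underside).

Two stools sit around the table at the +y, +x sides. The ladder is on top of the table, centred.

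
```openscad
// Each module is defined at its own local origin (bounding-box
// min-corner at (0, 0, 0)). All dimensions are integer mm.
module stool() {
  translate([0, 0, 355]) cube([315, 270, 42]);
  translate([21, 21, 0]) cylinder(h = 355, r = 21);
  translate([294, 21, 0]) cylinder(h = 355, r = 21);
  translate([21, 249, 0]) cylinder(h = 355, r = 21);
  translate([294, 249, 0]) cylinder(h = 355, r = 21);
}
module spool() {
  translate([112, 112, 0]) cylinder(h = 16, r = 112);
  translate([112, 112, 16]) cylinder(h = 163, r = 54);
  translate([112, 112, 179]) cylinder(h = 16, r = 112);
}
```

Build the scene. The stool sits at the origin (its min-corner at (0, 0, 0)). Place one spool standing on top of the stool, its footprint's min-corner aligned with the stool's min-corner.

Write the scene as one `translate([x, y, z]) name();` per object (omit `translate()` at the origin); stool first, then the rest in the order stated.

stool();
translate([0, 0, 397]) spool();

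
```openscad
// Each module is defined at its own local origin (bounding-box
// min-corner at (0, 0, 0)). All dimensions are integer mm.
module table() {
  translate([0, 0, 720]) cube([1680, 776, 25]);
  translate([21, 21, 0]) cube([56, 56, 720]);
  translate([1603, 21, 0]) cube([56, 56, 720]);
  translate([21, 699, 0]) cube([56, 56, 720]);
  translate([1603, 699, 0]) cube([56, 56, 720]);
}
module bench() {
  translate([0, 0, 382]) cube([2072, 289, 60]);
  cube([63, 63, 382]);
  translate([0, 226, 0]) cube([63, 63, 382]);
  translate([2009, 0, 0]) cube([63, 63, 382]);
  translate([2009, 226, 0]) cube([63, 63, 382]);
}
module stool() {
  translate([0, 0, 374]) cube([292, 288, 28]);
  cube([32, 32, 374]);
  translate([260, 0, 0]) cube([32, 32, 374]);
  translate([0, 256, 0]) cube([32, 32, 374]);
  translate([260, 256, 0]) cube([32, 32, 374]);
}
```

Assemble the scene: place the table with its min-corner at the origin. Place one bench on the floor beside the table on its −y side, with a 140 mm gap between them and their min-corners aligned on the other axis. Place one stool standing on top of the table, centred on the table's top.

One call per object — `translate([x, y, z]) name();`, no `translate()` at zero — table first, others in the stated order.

table();
translate([0, -429, 0]) bench();
translate([694, 244, 745]) stool();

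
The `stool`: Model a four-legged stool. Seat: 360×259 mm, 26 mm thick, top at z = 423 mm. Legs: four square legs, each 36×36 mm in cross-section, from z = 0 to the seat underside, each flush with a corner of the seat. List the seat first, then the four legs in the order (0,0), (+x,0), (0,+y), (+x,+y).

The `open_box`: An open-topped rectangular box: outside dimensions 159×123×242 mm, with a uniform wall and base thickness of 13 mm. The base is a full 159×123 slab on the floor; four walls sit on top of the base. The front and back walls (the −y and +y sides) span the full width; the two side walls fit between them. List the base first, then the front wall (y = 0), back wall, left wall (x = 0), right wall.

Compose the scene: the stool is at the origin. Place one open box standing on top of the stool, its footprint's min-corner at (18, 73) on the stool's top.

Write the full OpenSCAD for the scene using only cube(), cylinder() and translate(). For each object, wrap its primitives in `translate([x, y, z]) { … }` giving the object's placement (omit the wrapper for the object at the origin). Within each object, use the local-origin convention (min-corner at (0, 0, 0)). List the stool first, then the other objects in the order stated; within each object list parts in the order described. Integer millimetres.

translate([0, 0, 397]) cube([360, 259, 26]);
cube([36, 36, 397]);
translate([324, 0, 0]) cube([36, 36, 397]);
translate([0, 223, 0]) cube([36, 36, 397]);
translate([324, 223, 0]) cube([36, 36, 397]);
translate([18, 73, 423]) {
  cube([159, 123, 13]);
  translate([0, 0, 13]) cube([159, 13, 229]);
  translate([0, 110, 13]) cube([159, 13, 229]);
  translate([0, 13, 13]) cube([13, 97, 229]);
  translate([146, 13, 13]) cube([13, 97, 229]);
}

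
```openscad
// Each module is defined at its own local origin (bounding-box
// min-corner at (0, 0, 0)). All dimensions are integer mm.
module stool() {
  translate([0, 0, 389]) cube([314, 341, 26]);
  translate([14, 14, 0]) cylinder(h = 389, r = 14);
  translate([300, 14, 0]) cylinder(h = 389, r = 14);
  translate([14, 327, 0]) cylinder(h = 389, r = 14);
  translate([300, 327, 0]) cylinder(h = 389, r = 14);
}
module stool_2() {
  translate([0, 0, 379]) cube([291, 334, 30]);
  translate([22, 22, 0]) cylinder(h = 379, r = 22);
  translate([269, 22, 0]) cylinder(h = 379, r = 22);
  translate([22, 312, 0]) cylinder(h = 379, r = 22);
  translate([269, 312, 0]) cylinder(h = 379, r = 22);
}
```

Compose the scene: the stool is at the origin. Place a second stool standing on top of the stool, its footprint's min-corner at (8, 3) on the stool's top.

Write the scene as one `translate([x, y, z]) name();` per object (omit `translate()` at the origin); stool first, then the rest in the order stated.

stool();
translate([8, 3, 415]) stool_2();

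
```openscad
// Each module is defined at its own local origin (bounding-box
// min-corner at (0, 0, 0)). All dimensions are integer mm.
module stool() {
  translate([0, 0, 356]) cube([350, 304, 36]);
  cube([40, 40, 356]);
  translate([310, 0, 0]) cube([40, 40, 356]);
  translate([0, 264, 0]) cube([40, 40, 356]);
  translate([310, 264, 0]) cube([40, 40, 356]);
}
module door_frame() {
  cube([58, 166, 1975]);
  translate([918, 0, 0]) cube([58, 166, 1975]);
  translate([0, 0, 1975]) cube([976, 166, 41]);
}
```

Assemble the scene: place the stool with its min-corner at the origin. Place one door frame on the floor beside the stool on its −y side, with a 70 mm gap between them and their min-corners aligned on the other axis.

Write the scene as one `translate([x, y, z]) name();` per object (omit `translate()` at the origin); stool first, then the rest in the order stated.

stool();
translate([0, -236, 0]) door_frame();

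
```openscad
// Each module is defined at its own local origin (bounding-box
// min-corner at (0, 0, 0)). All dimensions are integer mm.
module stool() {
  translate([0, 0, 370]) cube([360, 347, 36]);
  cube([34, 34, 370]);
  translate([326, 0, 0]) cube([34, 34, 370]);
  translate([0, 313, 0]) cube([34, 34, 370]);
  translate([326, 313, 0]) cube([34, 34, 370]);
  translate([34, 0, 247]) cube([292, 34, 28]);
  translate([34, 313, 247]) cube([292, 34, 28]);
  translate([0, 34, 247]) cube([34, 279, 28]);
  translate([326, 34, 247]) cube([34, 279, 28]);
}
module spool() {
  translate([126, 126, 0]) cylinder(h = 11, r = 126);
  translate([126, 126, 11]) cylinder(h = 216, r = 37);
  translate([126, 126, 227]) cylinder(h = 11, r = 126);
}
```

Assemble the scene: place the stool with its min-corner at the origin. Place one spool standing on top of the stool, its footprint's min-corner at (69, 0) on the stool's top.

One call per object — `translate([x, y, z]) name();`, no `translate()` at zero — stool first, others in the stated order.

stool();
translate([69, 0, 406]) spool();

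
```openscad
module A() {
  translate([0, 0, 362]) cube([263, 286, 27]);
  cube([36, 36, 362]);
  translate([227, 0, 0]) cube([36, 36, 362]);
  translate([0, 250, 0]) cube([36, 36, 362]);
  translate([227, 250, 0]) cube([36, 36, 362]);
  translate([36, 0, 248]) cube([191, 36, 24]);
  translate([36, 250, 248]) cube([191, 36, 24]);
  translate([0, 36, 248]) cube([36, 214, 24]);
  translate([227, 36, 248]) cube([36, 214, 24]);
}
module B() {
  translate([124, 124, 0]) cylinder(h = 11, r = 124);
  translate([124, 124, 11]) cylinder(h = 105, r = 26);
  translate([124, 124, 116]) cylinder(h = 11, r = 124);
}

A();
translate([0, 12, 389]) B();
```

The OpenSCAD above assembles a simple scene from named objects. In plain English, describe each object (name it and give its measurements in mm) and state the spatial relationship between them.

A is a four-legged stool. The seat is 263×286 mm, 27 mm thick, top at z = 389 mm. It stands on four square legs, each 36×36 mm in cross-section, from z = 0 to the seat underside, each flush with a corner of the seat. Four stretchers, 36 mm wide and 24 mm tall, connect adjacent legs with their undersides at z = 248 mm, each running between the inner faces of the legs it joins and aligned with the legs' outer faces on the other axis.

B is a spool: two coaxial disc flanges of radius 124 mm and thickness 11 mm, joined by a core cylinder of radius 26 mm and height 105 mm. The lower flange rests on z = 0 and the three cylinders share a vertical axis.

The spool is on top of the stool.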